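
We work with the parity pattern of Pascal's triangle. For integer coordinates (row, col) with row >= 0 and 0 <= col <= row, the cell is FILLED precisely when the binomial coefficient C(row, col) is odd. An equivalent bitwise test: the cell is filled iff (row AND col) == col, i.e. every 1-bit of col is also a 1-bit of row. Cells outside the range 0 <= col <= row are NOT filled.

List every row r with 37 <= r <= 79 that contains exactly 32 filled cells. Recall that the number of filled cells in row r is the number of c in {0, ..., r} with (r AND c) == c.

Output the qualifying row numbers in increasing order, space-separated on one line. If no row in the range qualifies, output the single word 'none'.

Answer: 47 55 59 61 62 79

Derivation:
Row r has 2^popcount(r) filled cells, so we need popcount(r) = log2(32) = 5.
Scan r = 37..79 and keep those with exactly 5 one-bits:
r=37=100101 popcount=3 -> skip
r=38=100110 popcount=3 -> skip
r=39=100111 popcount=4 -> skip
r=40=101000 popcount=2 -> skip
r=41=101001 popcount=3 -> skip
r=42=101010 popcount=3 -> skip
r=43=101011 popcount=4 -> skip
r=44=101100 popcount=3 -> skip
r=45=101101 popcount=4 -> skip
r=46=101110 popcount=4 -> skip
r=47=101111 popcount=5 -> KEEP
r=48=110000 popcount=2 -> skip
r=49=110001 popcount=3 -> skip
r=50=110010 popcount=3 -> skip
r=51=110011 popcount=4 -> skip
r=52=110100 popcount=3 -> skip
r=53=110101 popcount=4 -> skip
r=54=110110 popcount=4 -> skip
r=55=110111 popcount=5 -> KEEP
r=56=111000 popcount=3 -> skip
r=57=111001 popcount=4 -> skip
r=58=111010 popcount=4 -> skip
r=59=111011 popcount=5 -> KEEP
r=60=111100 popcount=4 -> skip
r=61=111101 popcount=5 -> KEEP
r=62=111110 popcount=5 -> KEEP
r=63=111111 popcount=6 -> skip
r=64=1000000 popcount=1 -> skip
r=65=1000001 popcount=2 -> skip
r=66=1000010 popcount=2 -> skip
r=67=1000011 popcount=3 -> skip
r=68=1000100 popcount=2 -> skip
r=69=1000101 popcount=3 -> skip
r=70=1000110 popcount=3 -> skip
r=71=1000111 popcount=4 -> skip
r=72=1001000 popcount=2 -> skip
r=73=1001001 popcount=3 -> skip
r=74=1001010 popcount=3 -> skip
r=75=1001011 popcount=4 -> skip
r=76=1001100 popcount=3 -> skip
r=77=1001101 popcount=4 -> skip
r=78=1001110 popcount=4 -> skip
r=79=1001111 popcount=5 -> KEEP
Kept rows: 47 55 59 61 62 79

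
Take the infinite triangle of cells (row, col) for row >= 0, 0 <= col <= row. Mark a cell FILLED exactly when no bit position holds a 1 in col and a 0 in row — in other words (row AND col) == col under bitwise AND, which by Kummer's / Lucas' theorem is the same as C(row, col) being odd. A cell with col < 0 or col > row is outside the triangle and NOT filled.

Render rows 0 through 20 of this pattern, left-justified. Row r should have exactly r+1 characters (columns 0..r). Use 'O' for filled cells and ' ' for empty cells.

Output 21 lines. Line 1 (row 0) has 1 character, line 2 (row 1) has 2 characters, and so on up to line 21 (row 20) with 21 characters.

Answer: O
OO
O O
OOOO
O   O
OO  OO
O O O O
OOOOOOOO
O       O
OO      OO
O O     O O
OOOO    OOOO
O   O   O   O
OO  OO  OO  OO
O O O O O O O O
OOOOOOOOOOOOOOOO
O               O
OO              OO
O O             O O
OOOO            OOOO
O   O           O   O

Derivation:
r0=0: O
r1=1: OO
r2=10: O O
r3=11: OOOO
r4=100: O   O
r5=101: OO  OO
r6=110: O O O O
r7=111: OOOOOOOO
r8=1000: O       O
r9=1001: OO      OO
r10=1010: O O     O O
r11=1011: OOOO    OOOO
r12=1100: O   O   O   O
r13=1101: OO  OO  OO  OO
r14=1110: O O O O O O O O
r15=1111: OOOOOOOOOOOOOOOO
r16=10000: O               O
r17=10001: OO              OO
r18=10010: O O             O O
r19=10011: OOOO            OOOO
r20=10100: O   O           O   O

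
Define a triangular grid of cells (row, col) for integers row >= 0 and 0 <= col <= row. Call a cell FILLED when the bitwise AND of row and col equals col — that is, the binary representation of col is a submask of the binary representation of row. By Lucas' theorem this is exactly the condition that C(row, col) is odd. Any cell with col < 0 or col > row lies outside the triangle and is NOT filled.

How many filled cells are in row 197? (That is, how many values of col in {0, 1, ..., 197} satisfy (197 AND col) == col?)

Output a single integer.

Answer: 16

Derivation:
197 in binary = 11000101
popcount(197) = number of 1-bits in 11000101 = 4
A col c satisfies (197 AND c) == c iff every set bit of c is also set in 197; each of the 4 set bits of 197 can independently be on or off in c.
count = 2^4 = 16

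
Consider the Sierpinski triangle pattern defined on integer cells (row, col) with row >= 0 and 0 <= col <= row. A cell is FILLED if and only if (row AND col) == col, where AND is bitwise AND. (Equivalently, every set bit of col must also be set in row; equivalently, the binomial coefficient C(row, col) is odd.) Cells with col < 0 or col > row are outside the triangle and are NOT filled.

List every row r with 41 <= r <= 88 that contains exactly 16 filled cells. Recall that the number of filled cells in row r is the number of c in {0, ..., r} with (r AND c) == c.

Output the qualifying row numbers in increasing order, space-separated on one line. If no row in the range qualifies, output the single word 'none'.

Row r has 2^popcount(r) filled cells, so we need popcount(r) = log2(16) = 4.
Scan r = 41..88 and keep those with exactly 4 one-bits:
r=41=101001 popcount=3 -> skip
r=42=101010 popcount=3 -> skip
r=43=101011 popcount=4 -> KEEP
r=44=101100 popcount=3 -> skip
r=45=101101 popcount=4 -> KEEP
r=46=101110 popcount=4 -> KEEP
r=47=101111 popcount=5 -> skip
r=48=110000 popcount=2 -> skip
r=49=110001 popcount=3 -> skip
r=50=110010 popcount=3 -> skip
r=51=110011 popcount=4 -> KEEP
r=52=110100 popcount=3 -> skip
r=53=110101 popcount=4 -> KEEP
r=54=110110 popcount=4 -> KEEP
r=55=110111 popcount=5 -> skip
r=56=111000 popcount=3 -> skip
r=57=111001 popcount=4 -> KEEP
r=58=111010 popcount=4 -> KEEP
r=59=111011 popcount=5 -> skip
r=60=111100 popcount=4 -> KEEP
r=61=111101 popcount=5 -> skip
r=62=111110 popcount=5 -> skip
r=63=111111 popcount=6 -> skip
r=64=1000000 popcount=1 -> skip
r=65=1000001 popcount=2 -> skip
r=66=1000010 popcount=2 -> skip
r=67=1000011 popcount=3 -> skip
r=68=1000100 popcount=2 -> skip
r=69=1000101 popcount=3 -> skip
r=70=1000110 popcount=3 -> skip
r=71=1000111 popcount=4 -> KEEP
r=72=1001000 popcount=2 -> skip
r=73=1001001 popcount=3 -> skip
r=74=1001010 popcount=3 -> skip
r=75=1001011 popcount=4 -> KEEP
r=76=1001100 popcount=3 -> skip
r=77=1001101 popcount=4 -> KEEP
r=78=1001110 popcount=4 -> KEEP
r=79=1001111 popcount=5 -> skip
r=80=1010000 popcount=2 -> skip
r=81=1010001 popcount=3 -> skip
r=82=1010010 popcount=3 -> skip
r=83=1010011 popcount=4 -> KEEP
r=84=1010100 popcount=3 -> skip
r=85=1010101 popcount=4 -> KEEP
r=86=1010110 popcount=4 -> KEEP
r=87=1010111 popcount=5 -> skip
r=88=1011000 popcount=3 -> skip
Kept rows: 43 45 46 51 53 54 57 58 60 71 75 77 78 83 85 86

Answer: 43 45 46 51 53 54 57 58 60 71 75 77 78 83 85 86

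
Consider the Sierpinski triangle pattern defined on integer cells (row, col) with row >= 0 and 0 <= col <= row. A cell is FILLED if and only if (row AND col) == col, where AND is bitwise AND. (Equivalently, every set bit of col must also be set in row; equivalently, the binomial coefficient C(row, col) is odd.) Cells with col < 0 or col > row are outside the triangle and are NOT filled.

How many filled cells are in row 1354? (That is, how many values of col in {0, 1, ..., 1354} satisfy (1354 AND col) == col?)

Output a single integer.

1354 in binary = 10101001010
popcount(1354) = number of 1-bits in 10101001010 = 5
A col c satisfies (1354 AND c) == c iff every set bit of c is also set in 1354; each of the 5 set bits of 1354 can independently be on or off in c.
count = 2^5 = 32

Answer: 32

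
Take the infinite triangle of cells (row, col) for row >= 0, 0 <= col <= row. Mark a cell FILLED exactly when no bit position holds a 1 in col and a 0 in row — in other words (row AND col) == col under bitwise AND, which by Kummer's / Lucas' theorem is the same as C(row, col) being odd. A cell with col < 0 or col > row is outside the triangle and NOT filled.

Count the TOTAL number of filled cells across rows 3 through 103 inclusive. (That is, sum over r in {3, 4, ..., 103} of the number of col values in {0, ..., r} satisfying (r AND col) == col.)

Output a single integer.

r3=11 pc2: +4 =4
r4=100 pc1: +2 =6
r5=101 pc2: +4 =10
r6=110 pc2: +4 =14
r7=111 pc3: +8 =22
r8=1000 pc1: +2 =24
r9=1001 pc2: +4 =28
r10=1010 pc2: +4 =32
r11=1011 pc3: +8 =40
r12=1100 pc2: +4 =44
r13=1101 pc3: +8 =52
r14=1110 pc3: +8 =60
r15=1111 pc4: +16 =76
r16=10000 pc1: +2 =78
r17=10001 pc2: +4 =82
r18=10010 pc2: +4 =86
r19=10011 pc3: +8 =94
r20=10100 pc2: +4 =98
r21=10101 pc3: +8 =106
r22=10110 pc3: +8 =114
r23=10111 pc4: +16 =130
r24=11000 pc2: +4 =134
r25=11001 pc3: +8 =142
r26=11010 pc3: +8 =150
r27=11011 pc4: +16 =166
r28=11100 pc3: +8 =174
r29=11101 pc4: +16 =190
r30=11110 pc4: +16 =206
r31=11111 pc5: +32 =238
r32=100000 pc1: +2 =240
r33=100001 pc2: +4 =244
r34=100010 pc2: +4 =248
r35=100011 pc3: +8 =256
r36=100100 pc2: +4 =260
r37=100101 pc3: +8 =268
r38=100110 pc3: +8 =276
r39=100111 pc4: +16 =292
r40=101000 pc2: +4 =296
r41=101001 pc3: +8 =304
r42=101010 pc3: +8 =312
r43=101011 pc4: +16 =328
r44=101100 pc3: +8 =336
r45=101101 pc4: +16 =352
r46=101110 pc4: +16 =368
r47=101111 pc5: +32 =400
r48=110000 pc2: +4 =404
r49=110001 pc3: +8 =412
r50=110010 pc3: +8 =420
r51=110011 pc4: +16 =436
r52=110100 pc3: +8 =444
r53=110101 pc4: +16 =460
r54=110110 pc4: +16 =476
r55=110111 pc5: +32 =508
r56=111000 pc3: +8 =516
r57=111001 pc4: +16 =532
r58=111010 pc4: +16 =548
r59=111011 pc5: +32 =580
r60=111100 pc4: +16 =596
r61=111101 pc5: +32 =628
r62=111110 pc5: +32 =660
r63=111111 pc6: +64 =724
r64=1000000 pc1: +2 =726
r65=1000001 pc2: +4 =730
r66=1000010 pc2: +4 =734
r67=1000011 pc3: +8 =742
r68=1000100 pc2: +4 =746
r69=1000101 pc3: +8 =754
r70=1000110 pc3: +8 =762
r71=1000111 pc4: +16 =778
r72=1001000 pc2: +4 =782
r73=1001001 pc3: +8 =790
r74=1001010 pc3: +8 =798
r75=1001011 pc4: +16 =814
r76=1001100 pc3: +8 =822
r77=1001101 pc4: +16 =838
r78=1001110 pc4: +16 =854
r79=1001111 pc5: +32 =886
r80=1010000 pc2: +4 =890
r81=1010001 pc3: +8 =898
r82=1010010 pc3: +8 =906
r83=1010011 pc4: +16 =922
r84=1010100 pc3: +8 =930
r85=1010101 pc4: +16 =946
r86=1010110 pc4: +16 =962
r87=1010111 pc5: +32 =994
r88=1011000 pc3: +8 =1002
r89=1011001 pc4: +16 =1018
r90=1011010 pc4: +16 =1034
r91=1011011 pc5: +32 =1066
r92=1011100 pc4: +16 =1082
r93=1011101 pc5: +32 =1114
r94=1011110 pc5: +32 =1146
r95=1011111 pc6: +64 =1210
r96=1100000 pc2: +4 =1214
r97=1100001 pc3: +8 =1222
r98=1100010 pc3: +8 =1230
r99=1100011 pc4: +16 =1246
r100=1100100 pc3: +8 =1254
r101=1100101 pc4: +16 =1270
r102=1100110 pc4: +16 =1286
r103=1100111 pc5: +32 =1318

Answer: 1318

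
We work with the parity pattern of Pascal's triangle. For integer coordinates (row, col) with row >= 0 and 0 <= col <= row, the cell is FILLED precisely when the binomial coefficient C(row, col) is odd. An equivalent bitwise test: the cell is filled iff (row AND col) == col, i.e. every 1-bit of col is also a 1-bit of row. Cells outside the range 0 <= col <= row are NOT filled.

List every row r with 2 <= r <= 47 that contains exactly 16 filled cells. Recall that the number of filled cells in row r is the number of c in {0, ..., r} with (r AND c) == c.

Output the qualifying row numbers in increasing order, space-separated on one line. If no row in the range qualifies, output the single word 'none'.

Row r has 2^popcount(r) filled cells, so we need popcount(r) = log2(16) = 4.
Scan r = 2..47 and keep those with exactly 4 one-bits:
r=2=10 popcount=1 -> skip
r=3=11 popcount=2 -> skip
r=4=100 popcount=1 -> skip
r=5=101 popcount=2 -> skip
r=6=110 popcount=2 -> skip
r=7=111 popcount=3 -> skip
r=8=1000 popcount=1 -> skip
r=9=1001 popcount=2 -> skip
r=10=1010 popcount=2 -> skip
r=11=1011 popcount=3 -> skip
r=12=1100 popcount=2 -> skip
r=13=1101 popcount=3 -> skip
r=14=1110 popcount=3 -> skip
r=15=1111 popcount=4 -> KEEP
r=16=10000 popcount=1 -> skip
r=17=10001 popcount=2 -> skip
r=18=10010 popcount=2 -> skip
r=19=10011 popcount=3 -> skip
r=20=10100 popcount=2 -> skip
r=21=10101 popcount=3 -> skip
r=22=10110 popcount=3 -> skip
r=23=10111 popcount=4 -> KEEP
r=24=11000 popcount=2 -> skip
r=25=11001 popcount=3 -> skip
r=26=11010 popcount=3 -> skip
r=27=11011 popcount=4 -> KEEP
r=28=11100 popcount=3 -> skip
r=29=11101 popcount=4 -> KEEP
r=30=11110 popcount=4 -> KEEP
r=31=11111 popcount=5 -> skip
r=32=100000 popcount=1 -> skip
r=33=100001 popcount=2 -> skip
r=34=100010 popcount=2 -> skip
r=35=100011 popcount=3 -> skip
r=36=100100 popcount=2 -> skip
r=37=100101 popcount=3 -> skip
r=38=100110 popcount=3 -> skip
r=39=100111 popcount=4 -> KEEP
r=40=101000 popcount=2 -> skip
r=41=101001 popcount=3 -> skip
r=42=101010 popcount=3 -> skip
r=43=101011 popcount=4 -> KEEP
r=44=101100 popcount=3 -> skip
r=45=101101 popcount=4 -> KEEP
r=46=101110 popcount=4 -> KEEP
r=47=101111 popcount=5 -> skip
Kept rows: 15 23 27 29 30 39 43 45 46

Answer: 15 23 27 29 30 39 43 45 46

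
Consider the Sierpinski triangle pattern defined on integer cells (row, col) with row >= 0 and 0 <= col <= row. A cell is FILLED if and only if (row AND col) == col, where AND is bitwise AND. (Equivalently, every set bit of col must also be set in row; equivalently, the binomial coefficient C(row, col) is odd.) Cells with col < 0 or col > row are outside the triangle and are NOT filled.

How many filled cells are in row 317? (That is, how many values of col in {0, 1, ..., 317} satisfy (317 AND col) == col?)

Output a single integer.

317 in binary = 100111101
popcount(317) = number of 1-bits in 100111101 = 6
A col c satisfies (317 AND c) == c iff every set bit of c is also set in 317; each of the 6 set bits of 317 can independently be on or off in c.
count = 2^6 = 64

Answer: 64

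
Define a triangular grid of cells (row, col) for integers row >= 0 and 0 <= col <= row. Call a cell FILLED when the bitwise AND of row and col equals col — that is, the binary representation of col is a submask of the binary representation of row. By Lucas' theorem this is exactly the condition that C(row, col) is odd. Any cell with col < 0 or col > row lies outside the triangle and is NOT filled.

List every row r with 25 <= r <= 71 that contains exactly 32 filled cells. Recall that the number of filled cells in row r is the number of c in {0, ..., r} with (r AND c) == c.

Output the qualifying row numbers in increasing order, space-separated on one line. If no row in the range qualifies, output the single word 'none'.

Row r has 2^popcount(r) filled cells, so we need popcount(r) = log2(32) = 5.
Scan r = 25..71 and keep those with exactly 5 one-bits:
r=25=11001 popcount=3 -> skip
r=26=11010 popcount=3 -> skip
r=27=11011 popcount=4 -> skip
r=28=11100 popcount=3 -> skip
r=29=11101 popcount=4 -> skip
r=30=11110 popcount=4 -> skip
r=31=11111 popcount=5 -> KEEP
r=32=100000 popcount=1 -> skip
r=33=100001 popcount=2 -> skip
r=34=100010 popcount=2 -> skip
r=35=100011 popcount=3 -> skip
r=36=100100 popcount=2 -> skip
r=37=100101 popcount=3 -> skip
r=38=100110 popcount=3 -> skip
r=39=100111 popcount=4 -> skip
r=40=101000 popcount=2 -> skip
r=41=101001 popcount=3 -> skip
r=42=101010 popcount=3 -> skip
r=43=101011 popcount=4 -> skip
r=44=101100 popcount=3 -> skip
r=45=101101 popcount=4 -> skip
r=46=101110 popcount=4 -> skip
r=47=101111 popcount=5 -> KEEP
r=48=110000 popcount=2 -> skip
r=49=110001 popcount=3 -> skip
r=50=110010 popcount=3 -> skip
r=51=110011 popcount=4 -> skip
r=52=110100 popcount=3 -> skip
r=53=110101 popcount=4 -> skip
r=54=110110 popcount=4 -> skip
r=55=110111 popcount=5 -> KEEP
r=56=111000 popcount=3 -> skip
r=57=111001 popcount=4 -> skip
r=58=111010 popcount=4 -> skip
r=59=111011 popcount=5 -> KEEP
r=60=111100 popcount=4 -> skip
r=61=111101 popcount=5 -> KEEP
r=62=111110 popcount=5 -> KEEP
r=63=111111 popcount=6 -> skip
r=64=1000000 popcount=1 -> skip
r=65=1000001 popcount=2 -> skip
r=66=1000010 popcount=2 -> skip
r=67=1000011 popcount=3 -> skip
r=68=1000100 popcount=2 -> skip
r=69=1000101 popcount=3 -> skip
r=70=1000110 popcount=3 -> skip
r=71=1000111 popcount=4 -> skip
Kept rows: 31 47 55 59 61 62

Answer: 31 47 55 59 61 62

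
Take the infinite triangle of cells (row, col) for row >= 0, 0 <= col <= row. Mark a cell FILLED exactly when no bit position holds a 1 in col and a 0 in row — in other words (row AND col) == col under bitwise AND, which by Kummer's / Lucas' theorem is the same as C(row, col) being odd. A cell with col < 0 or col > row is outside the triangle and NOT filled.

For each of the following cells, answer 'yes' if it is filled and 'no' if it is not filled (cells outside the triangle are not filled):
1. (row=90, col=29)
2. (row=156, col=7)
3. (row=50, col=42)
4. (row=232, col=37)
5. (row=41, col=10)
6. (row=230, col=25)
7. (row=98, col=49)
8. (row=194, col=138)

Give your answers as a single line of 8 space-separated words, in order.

Answer: no no no no no no no no

Derivation:
(90,29): row=0b1011010, col=0b11101, row AND col = 0b11000 = 24; 24 != 29 -> empty
(156,7): row=0b10011100, col=0b111, row AND col = 0b100 = 4; 4 != 7 -> empty
(50,42): row=0b110010, col=0b101010, row AND col = 0b100010 = 34; 34 != 42 -> empty
(232,37): row=0b11101000, col=0b100101, row AND col = 0b100000 = 32; 32 != 37 -> empty
(41,10): row=0b101001, col=0b1010, row AND col = 0b1000 = 8; 8 != 10 -> empty
(230,25): row=0b11100110, col=0b11001, row AND col = 0b0 = 0; 0 != 25 -> empty
(98,49): row=0b1100010, col=0b110001, row AND col = 0b100000 = 32; 32 != 49 -> empty
(194,138): row=0b11000010, col=0b10001010, row AND col = 0b10000010 = 130; 130 != 138 -> empty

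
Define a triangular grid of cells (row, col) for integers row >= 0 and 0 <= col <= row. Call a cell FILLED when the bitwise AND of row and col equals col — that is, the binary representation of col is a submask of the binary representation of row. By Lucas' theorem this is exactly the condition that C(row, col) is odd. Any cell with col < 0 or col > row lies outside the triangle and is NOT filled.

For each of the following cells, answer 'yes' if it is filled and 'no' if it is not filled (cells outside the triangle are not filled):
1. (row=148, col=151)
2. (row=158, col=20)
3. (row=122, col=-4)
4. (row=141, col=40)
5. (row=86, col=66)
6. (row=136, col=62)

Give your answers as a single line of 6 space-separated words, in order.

Answer: no yes no no yes no

Derivation:
(148,151): col outside [0, 148] -> not filled
(158,20): row=0b10011110, col=0b10100, row AND col = 0b10100 = 20; 20 == 20 -> filled
(122,-4): col outside [0, 122] -> not filled
(141,40): row=0b10001101, col=0b101000, row AND col = 0b1000 = 8; 8 != 40 -> empty
(86,66): row=0b1010110, col=0b1000010, row AND col = 0b1000010 = 66; 66 == 66 -> filled
(136,62): row=0b10001000, col=0b111110, row AND col = 0b1000 = 8; 8 != 62 -> empty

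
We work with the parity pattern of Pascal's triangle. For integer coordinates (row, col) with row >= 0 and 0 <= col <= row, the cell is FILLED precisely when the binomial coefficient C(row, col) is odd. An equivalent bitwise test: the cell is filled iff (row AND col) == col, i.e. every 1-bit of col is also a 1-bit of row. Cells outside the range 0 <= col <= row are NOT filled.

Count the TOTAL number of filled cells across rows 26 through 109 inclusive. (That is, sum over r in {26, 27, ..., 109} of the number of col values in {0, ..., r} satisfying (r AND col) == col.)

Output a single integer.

Answer: 1296

Derivation:
r26=11010 pc3: +8 =8
r27=11011 pc4: +16 =24
r28=11100 pc3: +8 =32
r29=11101 pc4: +16 =48
r30=11110 pc4: +16 =64
r31=11111 pc5: +32 =96
r32=100000 pc1: +2 =98
r33=100001 pc2: +4 =102
r34=100010 pc2: +4 =106
r35=100011 pc3: +8 =114
r36=100100 pc2: +4 =118
r37=100101 pc3: +8 =126
r38=100110 pc3: +8 =134
r39=100111 pc4: +16 =150
r40=101000 pc2: +4 =154
r41=101001 pc3: +8 =162
r42=101010 pc3: +8 =170
r43=101011 pc4: +16 =186
r44=101100 pc3: +8 =194
r45=101101 pc4: +16 =210
r46=101110 pc4: +16 =226
r47=101111 pc5: +32 =258
r48=110000 pc2: +4 =262
r49=110001 pc3: +8 =270
r50=110010 pc3: +8 =278
r51=110011 pc4: +16 =294
r52=110100 pc3: +8 =302
r53=110101 pc4: +16 =318
r54=110110 pc4: +16 =334
r55=110111 pc5: +32 =366
r56=111000 pc3: +8 =374
r57=111001 pc4: +16 =390
r58=111010 pc4: +16 =406
r59=111011 pc5: +32 =438
r60=111100 pc4: +16 =454
r61=111101 pc5: +32 =486
r62=111110 pc5: +32 =518
r63=111111 pc6: +64 =582
r64=1000000 pc1: +2 =584
r65=1000001 pc2: +4 =588
r66=1000010 pc2: +4 =592
r67=1000011 pc3: +8 =600
r68=1000100 pc2: +4 =604
r69=1000101 pc3: +8 =612
r70=1000110 pc3: +8 =620
r71=1000111 pc4: +16 =636
r72=1001000 pc2: +4 =640
r73=1001001 pc3: +8 =648
r74=1001010 pc3: +8 =656
r75=1001011 pc4: +16 =672
r76=1001100 pc3: +8 =680
r77=1001101 pc4: +16 =696
r78=1001110 pc4: +16 =712
r79=1001111 pc5: +32 =744
r80=1010000 pc2: +4 =748
r81=1010001 pc3: +8 =756
r82=1010010 pc3: +8 =764
r83=1010011 pc4: +16 =780
r84=1010100 pc3: +8 =788
r85=1010101 pc4: +16 =804
r86=1010110 pc4: +16 =820
r87=1010111 pc5: +32 =852
r88=1011000 pc3: +8 =860
r89=1011001 pc4: +16 =876
r90=1011010 pc4: +16 =892
r91=1011011 pc5: +32 =924
r92=1011100 pc4: +16 =940
r93=1011101 pc5: +32 =972
r94=1011110 pc5: +32 =1004
r95=1011111 pc6: +64 =1068
r96=1100000 pc2: +4 =1072
r97=1100001 pc3: +8 =1080
r98=1100010 pc3: +8 =1088
r99=1100011 pc4: +16 =1104
r100=1100100 pc3: +8 =1112
r101=1100101 pc4: +16 =1128
r102=1100110 pc4: +16 =1144
r103=1100111 pc5: +32 =1176
r104=1101000 pc3: +8 =1184
r105=1101001 pc4: +16 =1200
r106=1101010 pc4: +16 =1216
r107=1101011 pc5: +32 =1248
r108=1101100 pc4: +16 =1264
r109=1101101 pc5: +32 =1296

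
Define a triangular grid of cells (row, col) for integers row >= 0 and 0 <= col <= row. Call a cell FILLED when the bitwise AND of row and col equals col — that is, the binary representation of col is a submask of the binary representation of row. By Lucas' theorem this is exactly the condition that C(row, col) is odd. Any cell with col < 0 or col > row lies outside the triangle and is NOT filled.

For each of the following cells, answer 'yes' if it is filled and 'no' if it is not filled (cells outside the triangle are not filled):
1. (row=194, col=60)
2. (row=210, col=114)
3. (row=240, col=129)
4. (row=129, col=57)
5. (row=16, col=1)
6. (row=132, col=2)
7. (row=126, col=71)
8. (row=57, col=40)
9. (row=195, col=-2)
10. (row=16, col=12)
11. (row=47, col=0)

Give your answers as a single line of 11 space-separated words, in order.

(194,60): row=0b11000010, col=0b111100, row AND col = 0b0 = 0; 0 != 60 -> empty
(210,114): row=0b11010010, col=0b1110010, row AND col = 0b1010010 = 82; 82 != 114 -> empty
(240,129): row=0b11110000, col=0b10000001, row AND col = 0b10000000 = 128; 128 != 129 -> empty
(129,57): row=0b10000001, col=0b111001, row AND col = 0b1 = 1; 1 != 57 -> empty
(16,1): row=0b10000, col=0b1, row AND col = 0b0 = 0; 0 != 1 -> empty
(132,2): row=0b10000100, col=0b10, row AND col = 0b0 = 0; 0 != 2 -> empty
(126,71): row=0b1111110, col=0b1000111, row AND col = 0b1000110 = 70; 70 != 71 -> empty
(57,40): row=0b111001, col=0b101000, row AND col = 0b101000 = 40; 40 == 40 -> filled
(195,-2): col outside [0, 195] -> not filled
(16,12): row=0b10000, col=0b1100, row AND col = 0b0 = 0; 0 != 12 -> empty
(47,0): row=0b101111, col=0b0, row AND col = 0b0 = 0; 0 == 0 -> filled

Answer: no no no no no no no yes no no yes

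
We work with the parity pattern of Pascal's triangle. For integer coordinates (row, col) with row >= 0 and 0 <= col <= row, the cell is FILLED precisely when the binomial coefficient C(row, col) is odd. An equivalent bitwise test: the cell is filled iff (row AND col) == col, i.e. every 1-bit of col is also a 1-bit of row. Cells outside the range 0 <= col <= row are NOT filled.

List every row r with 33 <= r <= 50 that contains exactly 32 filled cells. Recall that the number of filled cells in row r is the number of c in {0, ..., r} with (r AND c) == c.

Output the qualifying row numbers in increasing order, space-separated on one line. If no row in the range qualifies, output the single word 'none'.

Row r has 2^popcount(r) filled cells, so we need popcount(r) = log2(32) = 5.
Scan r = 33..50 and keep those with exactly 5 one-bits:
r=33=100001 popcount=2 -> skip
r=34=100010 popcount=2 -> skip
r=35=100011 popcount=3 -> skip
r=36=100100 popcount=2 -> skip
r=37=100101 popcount=3 -> skip
r=38=100110 popcount=3 -> skip
r=39=100111 popcount=4 -> skip
r=40=101000 popcount=2 -> skip
r=41=101001 popcount=3 -> skip
r=42=101010 popcount=3 -> skip
r=43=101011 popcount=4 -> skip
r=44=101100 popcount=3 -> skip
r=45=101101 popcount=4 -> skip
r=46=101110 popcount=4 -> skip
r=47=101111 popcount=5 -> KEEP
r=48=110000 popcount=2 -> skip
r=49=110001 popcount=3 -> skip
r=50=110010 popcount=3 -> skip
Kept rows: 47

Answer: 47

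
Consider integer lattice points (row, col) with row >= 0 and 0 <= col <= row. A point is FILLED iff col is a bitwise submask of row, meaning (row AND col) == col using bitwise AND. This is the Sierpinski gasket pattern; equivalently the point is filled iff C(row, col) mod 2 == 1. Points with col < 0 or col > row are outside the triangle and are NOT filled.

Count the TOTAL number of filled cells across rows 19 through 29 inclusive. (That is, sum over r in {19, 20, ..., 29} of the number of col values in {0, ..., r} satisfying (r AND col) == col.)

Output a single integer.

r19=10011 pc3: +8 =8
r20=10100 pc2: +4 =12
r21=10101 pc3: +8 =20
r22=10110 pc3: +8 =28
r23=10111 pc4: +16 =44
r24=11000 pc2: +4 =48
r25=11001 pc3: +8 =56
r26=11010 pc3: +8 =64
r27=11011 pc4: +16 =80
r28=11100 pc3: +8 =88
r29=11101 pc4: +16 =104

Answer: 104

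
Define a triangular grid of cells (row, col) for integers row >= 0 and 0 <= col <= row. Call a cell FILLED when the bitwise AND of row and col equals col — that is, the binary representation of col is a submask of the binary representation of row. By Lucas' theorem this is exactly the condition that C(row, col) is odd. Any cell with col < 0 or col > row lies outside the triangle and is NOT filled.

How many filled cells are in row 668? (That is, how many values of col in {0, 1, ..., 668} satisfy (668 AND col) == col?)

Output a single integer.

Answer: 32

Derivation:
668 in binary = 1010011100
popcount(668) = number of 1-bits in 1010011100 = 5
A col c satisfies (668 AND c) == c iff every set bit of c is also set in 668; each of the 5 set bits of 668 can independently be on or off in c.
count = 2^5 = 32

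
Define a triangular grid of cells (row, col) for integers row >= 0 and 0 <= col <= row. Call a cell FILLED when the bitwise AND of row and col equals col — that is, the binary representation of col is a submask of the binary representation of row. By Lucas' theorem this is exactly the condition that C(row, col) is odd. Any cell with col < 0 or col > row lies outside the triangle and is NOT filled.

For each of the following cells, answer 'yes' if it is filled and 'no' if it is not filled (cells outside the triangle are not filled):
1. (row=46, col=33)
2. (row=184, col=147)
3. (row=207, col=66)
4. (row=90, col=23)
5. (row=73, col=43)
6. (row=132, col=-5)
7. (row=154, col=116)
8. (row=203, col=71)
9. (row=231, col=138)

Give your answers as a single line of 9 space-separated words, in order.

(46,33): row=0b101110, col=0b100001, row AND col = 0b100000 = 32; 32 != 33 -> empty
(184,147): row=0b10111000, col=0b10010011, row AND col = 0b10010000 = 144; 144 != 147 -> empty
(207,66): row=0b11001111, col=0b1000010, row AND col = 0b1000010 = 66; 66 == 66 -> filled
(90,23): row=0b1011010, col=0b10111, row AND col = 0b10010 = 18; 18 != 23 -> empty
(73,43): row=0b1001001, col=0b101011, row AND col = 0b1001 = 9; 9 != 43 -> empty
(132,-5): col outside [0, 132] -> not filled
(154,116): row=0b10011010, col=0b1110100, row AND col = 0b10000 = 16; 16 != 116 -> empty
(203,71): row=0b11001011, col=0b1000111, row AND col = 0b1000011 = 67; 67 != 71 -> empty
(231,138): row=0b11100111, col=0b10001010, row AND col = 0b10000010 = 130; 130 != 138 -> empty

Answer: no no yes no no no no no no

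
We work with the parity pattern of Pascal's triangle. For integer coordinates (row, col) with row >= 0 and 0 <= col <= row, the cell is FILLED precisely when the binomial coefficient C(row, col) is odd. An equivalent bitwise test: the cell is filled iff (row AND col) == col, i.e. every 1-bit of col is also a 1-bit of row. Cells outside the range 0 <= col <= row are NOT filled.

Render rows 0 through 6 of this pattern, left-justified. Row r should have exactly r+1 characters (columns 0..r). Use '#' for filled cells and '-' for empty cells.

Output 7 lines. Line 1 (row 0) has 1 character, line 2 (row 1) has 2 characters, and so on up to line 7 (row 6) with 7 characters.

Answer: #
##
#-#
####
#---#
##--##
#-#-#-#

Derivation:
r0=0: #
r1=1: ##
r2=10: #-#
r3=11: ####
r4=100: #---#
r5=101: ##--##
r6=110: #-#-#-#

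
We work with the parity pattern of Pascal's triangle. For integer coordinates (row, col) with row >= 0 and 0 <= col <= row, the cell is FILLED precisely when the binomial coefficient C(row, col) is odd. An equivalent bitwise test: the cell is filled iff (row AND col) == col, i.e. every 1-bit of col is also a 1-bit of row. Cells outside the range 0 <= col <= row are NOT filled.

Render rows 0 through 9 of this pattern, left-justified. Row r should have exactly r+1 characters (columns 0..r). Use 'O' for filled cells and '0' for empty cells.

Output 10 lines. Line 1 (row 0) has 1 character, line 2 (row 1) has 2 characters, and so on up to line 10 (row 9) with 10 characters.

r0=0: O
r1=1: OO
r2=10: O0O
r3=11: OOOO
r4=100: O000O
r5=101: OO00OO
r6=110: O0O0O0O
r7=111: OOOOOOOO
r8=1000: O0000000O
r9=1001: OO000000OO

Answer: O
OO
O0O
OOOO
O000O
OO00OO
O0O0O0O
OOOOOOOO
O0000000O
OO000000OO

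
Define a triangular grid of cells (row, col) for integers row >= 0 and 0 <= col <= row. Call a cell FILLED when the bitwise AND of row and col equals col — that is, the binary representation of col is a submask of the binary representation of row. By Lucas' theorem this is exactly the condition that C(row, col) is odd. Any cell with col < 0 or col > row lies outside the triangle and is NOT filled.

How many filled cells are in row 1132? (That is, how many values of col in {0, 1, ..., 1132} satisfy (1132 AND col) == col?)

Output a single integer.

1132 in binary = 10001101100
popcount(1132) = number of 1-bits in 10001101100 = 5
A col c satisfies (1132 AND c) == c iff every set bit of c is also set in 1132; each of the 5 set bits of 1132 can independently be on or off in c.
count = 2^5 = 32

Answer: 32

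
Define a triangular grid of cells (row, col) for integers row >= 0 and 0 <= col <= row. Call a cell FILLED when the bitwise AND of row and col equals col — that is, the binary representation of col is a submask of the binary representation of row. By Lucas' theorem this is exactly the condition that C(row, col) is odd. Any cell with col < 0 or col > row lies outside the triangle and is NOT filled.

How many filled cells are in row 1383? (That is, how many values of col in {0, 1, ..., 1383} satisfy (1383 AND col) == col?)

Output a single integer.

Answer: 128

Derivation:
1383 in binary = 10101100111
popcount(1383) = number of 1-bits in 10101100111 = 7
A col c satisfies (1383 AND c) == c iff every set bit of c is also set in 1383; each of the 7 set bits of 1383 can independently be on or off in c.
count = 2^7 = 128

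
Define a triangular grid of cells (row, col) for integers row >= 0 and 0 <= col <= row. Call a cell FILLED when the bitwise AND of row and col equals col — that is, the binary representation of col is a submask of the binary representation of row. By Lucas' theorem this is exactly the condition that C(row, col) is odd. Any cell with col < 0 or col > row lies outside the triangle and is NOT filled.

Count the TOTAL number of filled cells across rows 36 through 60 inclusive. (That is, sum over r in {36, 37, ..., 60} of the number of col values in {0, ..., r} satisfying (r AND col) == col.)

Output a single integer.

r36=100100 pc2: +4 =4
r37=100101 pc3: +8 =12
r38=100110 pc3: +8 =20
r39=100111 pc4: +16 =36
r40=101000 pc2: +4 =40
r41=101001 pc3: +8 =48
r42=101010 pc3: +8 =56
r43=101011 pc4: +16 =72
r44=101100 pc3: +8 =80
r45=101101 pc4: +16 =96
r46=101110 pc4: +16 =112
r47=101111 pc5: +32 =144
r48=110000 pc2: +4 =148
r49=110001 pc3: +8 =156
r50=110010 pc3: +8 =164
r51=110011 pc4: +16 =180
r52=110100 pc3: +8 =188
r53=110101 pc4: +16 =204
r54=110110 pc4: +16 =220
r55=110111 pc5: +32 =252
r56=111000 pc3: +8 =260
r57=111001 pc4: +16 =276
r58=111010 pc4: +16 =292
r59=111011 pc5: +32 =324
r60=111100 pc4: +16 =340

Answer: 340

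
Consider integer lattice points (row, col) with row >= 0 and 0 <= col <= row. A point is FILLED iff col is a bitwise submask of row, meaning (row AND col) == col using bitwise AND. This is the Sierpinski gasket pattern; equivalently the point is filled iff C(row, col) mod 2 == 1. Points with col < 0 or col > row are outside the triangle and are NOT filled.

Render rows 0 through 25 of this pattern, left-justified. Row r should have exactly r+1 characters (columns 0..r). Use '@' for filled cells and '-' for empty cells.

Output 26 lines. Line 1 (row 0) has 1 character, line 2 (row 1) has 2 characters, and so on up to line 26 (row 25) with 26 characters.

Answer: @
@@
@-@
@@@@
@---@
@@--@@
@-@-@-@
@@@@@@@@
@-------@
@@------@@
@-@-----@-@
@@@@----@@@@
@---@---@---@
@@--@@--@@--@@
@-@-@-@-@-@-@-@
@@@@@@@@@@@@@@@@
@---------------@
@@--------------@@
@-@-------------@-@
@@@@------------@@@@
@---@-----------@---@
@@--@@----------@@--@@
@-@-@-@---------@-@-@-@
@@@@@@@@--------@@@@@@@@
@-------@-------@-------@
@@------@@------@@------@@

Derivation:
r0=0: @
r1=1: @@
r2=10: @-@
r3=11: @@@@
r4=100: @---@
r5=101: @@--@@
r6=110: @-@-@-@
r7=111: @@@@@@@@
r8=1000: @-------@
r9=1001: @@------@@
r10=1010: @-@-----@-@
r11=1011: @@@@----@@@@
r12=1100: @---@---@---@
r13=1101: @@--@@--@@--@@
r14=1110: @-@-@-@-@-@-@-@
r15=1111: @@@@@@@@@@@@@@@@
r16=10000: @---------------@
r17=10001: @@--------------@@
r18=10010: @-@-------------@-@
r19=10011: @@@@------------@@@@
r20=10100: @---@-----------@---@
r21=10101: @@--@@----------@@--@@
r22=10110: @-@-@-@---------@-@-@-@
r23=10111: @@@@@@@@--------@@@@@@@@
r24=11000: @-------@-------@-------@
r25=11001: @@------@@------@@------@@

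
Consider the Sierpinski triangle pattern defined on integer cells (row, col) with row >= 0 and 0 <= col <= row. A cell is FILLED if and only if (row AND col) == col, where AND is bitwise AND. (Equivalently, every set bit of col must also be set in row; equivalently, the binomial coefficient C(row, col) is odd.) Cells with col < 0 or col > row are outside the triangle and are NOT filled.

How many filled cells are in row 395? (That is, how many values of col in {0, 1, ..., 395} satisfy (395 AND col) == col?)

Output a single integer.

Answer: 32

Derivation:
395 in binary = 110001011
popcount(395) = number of 1-bits in 110001011 = 5
A col c satisfies (395 AND c) == c iff every set bit of c is also set in 395; each of the 5 set bits of 395 can independently be on or off in c.
count = 2^5 = 32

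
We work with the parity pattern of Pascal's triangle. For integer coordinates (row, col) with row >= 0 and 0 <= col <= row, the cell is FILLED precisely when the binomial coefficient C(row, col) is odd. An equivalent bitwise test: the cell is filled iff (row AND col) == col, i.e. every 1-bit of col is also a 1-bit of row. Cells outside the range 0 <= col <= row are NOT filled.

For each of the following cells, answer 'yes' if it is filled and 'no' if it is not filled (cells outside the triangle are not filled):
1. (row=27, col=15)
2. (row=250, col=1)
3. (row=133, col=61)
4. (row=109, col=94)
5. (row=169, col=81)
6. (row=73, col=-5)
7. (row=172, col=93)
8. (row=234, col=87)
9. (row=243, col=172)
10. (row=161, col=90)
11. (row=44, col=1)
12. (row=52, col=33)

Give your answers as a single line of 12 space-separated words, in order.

(27,15): row=0b11011, col=0b1111, row AND col = 0b1011 = 11; 11 != 15 -> empty
(250,1): row=0b11111010, col=0b1, row AND col = 0b0 = 0; 0 != 1 -> empty
(133,61): row=0b10000101, col=0b111101, row AND col = 0b101 = 5; 5 != 61 -> empty
(109,94): row=0b1101101, col=0b1011110, row AND col = 0b1001100 = 76; 76 != 94 -> empty
(169,81): row=0b10101001, col=0b1010001, row AND col = 0b1 = 1; 1 != 81 -> empty
(73,-5): col outside [0, 73] -> not filled
(172,93): row=0b10101100, col=0b1011101, row AND col = 0b1100 = 12; 12 != 93 -> empty
(234,87): row=0b11101010, col=0b1010111, row AND col = 0b1000010 = 66; 66 != 87 -> empty
(243,172): row=0b11110011, col=0b10101100, row AND col = 0b10100000 = 160; 160 != 172 -> empty
(161,90): row=0b10100001, col=0b1011010, row AND col = 0b0 = 0; 0 != 90 -> empty
(44,1): row=0b101100, col=0b1, row AND col = 0b0 = 0; 0 != 1 -> empty
(52,33): row=0b110100, col=0b100001, row AND col = 0b100000 = 32; 32 != 33 -> empty

Answer: no no no no no no no no no no no no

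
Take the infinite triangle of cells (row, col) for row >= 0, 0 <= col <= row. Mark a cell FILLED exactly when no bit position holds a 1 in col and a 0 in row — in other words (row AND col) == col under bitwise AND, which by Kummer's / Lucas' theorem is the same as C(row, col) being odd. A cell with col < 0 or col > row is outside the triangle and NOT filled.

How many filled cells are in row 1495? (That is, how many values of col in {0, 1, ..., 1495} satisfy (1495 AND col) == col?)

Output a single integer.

1495 in binary = 10111010111
popcount(1495) = number of 1-bits in 10111010111 = 8
A col c satisfies (1495 AND c) == c iff every set bit of c is also set in 1495; each of the 8 set bits of 1495 can independently be on or off in c.
count = 2^8 = 256

Answer: 256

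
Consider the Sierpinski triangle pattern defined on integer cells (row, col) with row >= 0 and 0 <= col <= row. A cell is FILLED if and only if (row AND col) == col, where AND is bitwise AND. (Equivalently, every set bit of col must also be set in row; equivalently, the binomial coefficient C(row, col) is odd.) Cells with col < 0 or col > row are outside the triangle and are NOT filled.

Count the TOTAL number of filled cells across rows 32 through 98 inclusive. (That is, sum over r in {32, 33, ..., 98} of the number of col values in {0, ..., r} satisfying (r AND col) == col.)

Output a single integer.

r32=100000 pc1: +2 =2
r33=100001 pc2: +4 =6
r34=100010 pc2: +4 =10
r35=100011 pc3: +8 =18
r36=100100 pc2: +4 =22
r37=100101 pc3: +8 =30
r38=100110 pc3: +8 =38
r39=100111 pc4: +16 =54
r40=101000 pc2: +4 =58
r41=101001 pc3: +8 =66
r42=101010 pc3: +8 =74
r43=101011 pc4: +16 =90
r44=101100 pc3: +8 =98
r45=101101 pc4: +16 =114
r46=101110 pc4: +16 =130
r47=101111 pc5: +32 =162
r48=110000 pc2: +4 =166
r49=110001 pc3: +8 =174
r50=110010 pc3: +8 =182
r51=110011 pc4: +16 =198
r52=110100 pc3: +8 =206
r53=110101 pc4: +16 =222
r54=110110 pc4: +16 =238
r55=110111 pc5: +32 =270
r56=111000 pc3: +8 =278
r57=111001 pc4: +16 =294
r58=111010 pc4: +16 =310
r59=111011 pc5: +32 =342
r60=111100 pc4: +16 =358
r61=111101 pc5: +32 =390
r62=111110 pc5: +32 =422
r63=111111 pc6: +64 =486
r64=1000000 pc1: +2 =488
r65=1000001 pc2: +4 =492
r66=1000010 pc2: +4 =496
r67=1000011 pc3: +8 =504
r68=1000100 pc2: +4 =508
r69=1000101 pc3: +8 =516
r70=1000110 pc3: +8 =524
r71=1000111 pc4: +16 =540
r72=1001000 pc2: +4 =544
r73=1001001 pc3: +8 =552
r74=1001010 pc3: +8 =560
r75=1001011 pc4: +16 =576
r76=1001100 pc3: +8 =584
r77=1001101 pc4: +16 =600
r78=1001110 pc4: +16 =616
r79=1001111 pc5: +32 =648
r80=1010000 pc2: +4 =652
r81=1010001 pc3: +8 =660
r82=1010010 pc3: +8 =668
r83=1010011 pc4: +16 =684
r84=1010100 pc3: +8 =692
r85=1010101 pc4: +16 =708
r86=1010110 pc4: +16 =724
r87=1010111 pc5: +32 =756
r88=1011000 pc3: +8 =764
r89=1011001 pc4: +16 =780
r90=1011010 pc4: +16 =796
r91=1011011 pc5: +32 =828
r92=1011100 pc4: +16 =844
r93=1011101 pc5: +32 =876
r94=1011110 pc5: +32 =908
r95=1011111 pc6: +64 =972
r96=1100000 pc2: +4 =976
r97=1100001 pc3: +8 =984
r98=1100010 pc3: +8 =992

Answer: 992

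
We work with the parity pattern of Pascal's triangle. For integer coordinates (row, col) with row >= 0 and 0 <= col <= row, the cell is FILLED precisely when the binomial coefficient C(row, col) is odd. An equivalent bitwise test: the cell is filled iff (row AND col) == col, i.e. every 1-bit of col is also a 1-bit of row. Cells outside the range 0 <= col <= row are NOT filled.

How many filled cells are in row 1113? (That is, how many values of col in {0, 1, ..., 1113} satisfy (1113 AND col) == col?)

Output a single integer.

Answer: 32

Derivation:
1113 in binary = 10001011001
popcount(1113) = number of 1-bits in 10001011001 = 5
A col c satisfies (1113 AND c) == c iff every set bit of c is also set in 1113; each of the 5 set bits of 1113 can independently be on or off in c.
count = 2^5 = 32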